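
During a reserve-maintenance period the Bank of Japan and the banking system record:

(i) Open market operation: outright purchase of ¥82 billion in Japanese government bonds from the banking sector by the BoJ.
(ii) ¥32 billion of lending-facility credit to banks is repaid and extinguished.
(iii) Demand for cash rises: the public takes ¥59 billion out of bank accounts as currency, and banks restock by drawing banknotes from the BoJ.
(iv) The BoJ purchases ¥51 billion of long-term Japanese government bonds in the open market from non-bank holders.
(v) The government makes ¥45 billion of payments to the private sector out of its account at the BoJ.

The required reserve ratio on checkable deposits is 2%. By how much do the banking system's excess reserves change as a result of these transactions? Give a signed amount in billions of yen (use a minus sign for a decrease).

OMO purchase (from banks) ¥82 billion: reserves +¥82B, deposits 0.
Discount-window repayment ¥32 billion: reserves −¥32B, deposits 0.
Currency withdrawal ¥59 billion: reserves −¥59B, deposits −¥59B.
Asset purchase (from non-banks) ¥51 billion: reserves +¥51B, deposits +¥51B.
Government spending ¥45 billion: reserves +¥45B, deposits +¥45B.
Totals: Δreserves = +¥87B, Δdeposits = +¥37B.
Δrequired reserves = 2% × +¥37B = +¥0.74B.
Δexcess reserves = Δreserves − Δrequired = +¥87B − (+¥0.74B) = +¥86.26 billion.

+¥86.26 billion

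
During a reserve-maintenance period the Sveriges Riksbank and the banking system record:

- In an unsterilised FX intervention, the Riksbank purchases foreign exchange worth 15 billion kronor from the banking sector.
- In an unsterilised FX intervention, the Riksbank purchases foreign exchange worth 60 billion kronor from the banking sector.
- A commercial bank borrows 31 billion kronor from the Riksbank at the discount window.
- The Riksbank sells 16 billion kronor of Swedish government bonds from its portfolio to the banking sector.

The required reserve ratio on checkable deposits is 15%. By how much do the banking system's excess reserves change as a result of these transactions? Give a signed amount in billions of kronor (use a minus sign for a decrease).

+90 billion

FX purchase 15 billion kronor: reserves +15B, deposits 0.
FX purchase 60 billion kronor: reserves +60B, deposits 0.
Discount-window loan 31 billion kronor: reserves +31B, deposits 0.
OMO sale (to banks) 16 billion kronor: reserves −16B, deposits 0.
Totals: Δreserves = +90B, Δdeposits = 0.
Δrequired reserves = 15% × 0 = 0.
Δexcess reserves = Δreserves − Δrequired = +90B − (0) = +90 billion.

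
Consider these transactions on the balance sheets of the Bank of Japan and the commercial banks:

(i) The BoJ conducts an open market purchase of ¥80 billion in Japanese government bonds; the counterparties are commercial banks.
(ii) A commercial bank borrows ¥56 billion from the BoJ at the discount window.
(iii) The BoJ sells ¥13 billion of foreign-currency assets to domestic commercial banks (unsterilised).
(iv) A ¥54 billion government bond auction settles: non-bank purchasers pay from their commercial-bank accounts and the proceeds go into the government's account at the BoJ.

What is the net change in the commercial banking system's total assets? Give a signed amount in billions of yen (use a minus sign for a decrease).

+¥2 billion

OMO purchase (from banks) ¥80 billion: just an asset swap on bank balance sheets → 0.
Discount-window loan ¥56 billion: bank balance sheets expand → +¥56B.
FX sale ¥13 billion: just an asset swap on bank balance sheets → 0.
Government account inflow ¥54 billion: bank balance sheets shrink → −¥54B.
Net: 0 + 56 + 0 − 54 = +¥2 billion.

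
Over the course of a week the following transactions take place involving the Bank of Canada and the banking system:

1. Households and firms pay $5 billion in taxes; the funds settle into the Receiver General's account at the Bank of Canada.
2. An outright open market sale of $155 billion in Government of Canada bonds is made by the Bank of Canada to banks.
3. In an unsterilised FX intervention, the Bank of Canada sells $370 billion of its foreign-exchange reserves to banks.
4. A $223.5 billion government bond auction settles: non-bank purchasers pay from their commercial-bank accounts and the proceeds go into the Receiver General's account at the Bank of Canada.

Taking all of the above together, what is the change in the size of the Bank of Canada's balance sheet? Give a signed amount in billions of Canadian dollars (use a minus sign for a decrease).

-$525 billion

Government account inflow $5 billion: only the composition of liabilities changes → 0.
OMO sale (to banks) $155 billion: a Bank of Canada asset is shed → −$155B.
FX sale $370 billion: a Bank of Canada asset is shed → −$370B.
Government account inflow $223.5 billion: only the composition of liabilities changes → 0.
Net: 0 − 155 − 370 + 0 = -$525 billion.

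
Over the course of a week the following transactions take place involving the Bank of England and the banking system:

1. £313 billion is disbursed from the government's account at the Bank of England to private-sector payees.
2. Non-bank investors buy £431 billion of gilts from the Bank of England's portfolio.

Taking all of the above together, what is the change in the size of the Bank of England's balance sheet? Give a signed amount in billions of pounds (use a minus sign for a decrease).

-£431 billion

Bank of England balance sheet:
  Assets:      Securities −£431B
  Liabilities: Bank reserves −£118B, Government deposits −£313B
Commercial banking system:
  Assets:      Reserves at CB −£118B
  Liabilities: Checkable deposits −£118B
Change in total Bank of England assets = -£431 billion.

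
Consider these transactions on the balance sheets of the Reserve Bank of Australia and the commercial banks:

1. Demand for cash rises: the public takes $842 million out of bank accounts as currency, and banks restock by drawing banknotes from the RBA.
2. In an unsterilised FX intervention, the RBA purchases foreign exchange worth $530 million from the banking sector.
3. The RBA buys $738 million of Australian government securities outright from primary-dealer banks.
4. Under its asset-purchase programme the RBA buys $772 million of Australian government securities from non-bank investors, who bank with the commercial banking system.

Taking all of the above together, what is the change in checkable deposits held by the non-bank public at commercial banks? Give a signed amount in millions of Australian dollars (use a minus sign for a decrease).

Currency withdrawal $842 million: non-bank counterparties' bank balances fall → −$842M.
FX purchase $530 million: the counterparty is a bank, so public deposits are unchanged → 0.
OMO purchase (from banks) $738 million: the counterparty is a bank, so public deposits are unchanged → 0.
Asset purchase (from non-banks) $772 million: non-bank counterparties' bank balances rise → +$772M.
Net: −842 + 0 + 0 + 772 = -$70 million.

-$70 million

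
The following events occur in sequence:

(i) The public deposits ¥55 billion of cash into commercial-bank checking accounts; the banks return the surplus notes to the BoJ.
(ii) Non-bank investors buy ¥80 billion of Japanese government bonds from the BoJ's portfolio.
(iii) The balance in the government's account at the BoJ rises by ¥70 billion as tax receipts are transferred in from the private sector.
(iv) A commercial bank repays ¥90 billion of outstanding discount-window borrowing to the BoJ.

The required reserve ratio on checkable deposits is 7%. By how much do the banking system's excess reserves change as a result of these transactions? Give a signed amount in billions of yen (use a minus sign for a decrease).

-¥178.35 billion

Currency deposit ¥55 billion: reserves +¥55B, deposits +¥55B.
Asset sale (to non-banks) ¥80 billion: reserves −¥80B, deposits −¥80B.
Government account inflow ¥70 billion: reserves −¥70B, deposits −¥70B.
Discount-window repayment ¥90 billion: reserves −¥90B, deposits 0.
Totals: Δreserves = −¥185B, Δdeposits = −¥95B.
Δrequired reserves = 7% × −¥95B = −¥6.65B.
Δexcess reserves = Δreserves − Δrequired = −¥185B − (−¥6.65B) = -¥178.35 billion.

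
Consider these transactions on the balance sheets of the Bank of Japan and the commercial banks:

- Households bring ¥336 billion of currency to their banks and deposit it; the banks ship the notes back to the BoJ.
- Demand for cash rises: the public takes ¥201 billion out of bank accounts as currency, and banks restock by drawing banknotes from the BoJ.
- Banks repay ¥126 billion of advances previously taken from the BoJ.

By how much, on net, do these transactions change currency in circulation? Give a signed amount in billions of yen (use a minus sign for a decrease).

Currency deposit ¥336 billion: notes return to the central bank → −¥336B.
Currency withdrawal ¥201 billion: notes leave the central bank → +¥201B.
Discount-window repayment ¥126 billion: no currency enters or leaves circulation → 0.
Net: −336 + 201 + 0 = -¥135 billion.

-¥135 billion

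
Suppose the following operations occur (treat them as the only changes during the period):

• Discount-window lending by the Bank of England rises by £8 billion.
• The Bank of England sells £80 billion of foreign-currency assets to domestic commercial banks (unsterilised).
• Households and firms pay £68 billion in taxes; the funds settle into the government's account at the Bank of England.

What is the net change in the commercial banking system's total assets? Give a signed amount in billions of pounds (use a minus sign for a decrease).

Bank of England balance sheet:
  Assets:      Loans to banks +£8B, Foreign assets −£80B
  Liabilities: Bank reserves −£140B, Government deposits +£68B
Commercial banking system:
  Assets:      Reserves at CB −£140B, Foreign assets +£80B
  Liabilities: Checkable deposits −£68B, Borrowings from CB +£8B
Change in total bank assets = -£60 billion.

-£60 billion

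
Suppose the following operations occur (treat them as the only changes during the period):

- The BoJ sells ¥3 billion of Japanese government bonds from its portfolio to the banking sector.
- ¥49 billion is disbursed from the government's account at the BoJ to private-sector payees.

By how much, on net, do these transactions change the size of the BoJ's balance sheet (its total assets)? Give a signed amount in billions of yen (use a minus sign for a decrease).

-¥3 billion

OMO sale (to banks) ¥3 billion: a BoJ asset is shed → −¥3B.
Government spending ¥49 billion: only the composition of liabilities changes → 0.
Net: −3 + 0 = -¥3 billion.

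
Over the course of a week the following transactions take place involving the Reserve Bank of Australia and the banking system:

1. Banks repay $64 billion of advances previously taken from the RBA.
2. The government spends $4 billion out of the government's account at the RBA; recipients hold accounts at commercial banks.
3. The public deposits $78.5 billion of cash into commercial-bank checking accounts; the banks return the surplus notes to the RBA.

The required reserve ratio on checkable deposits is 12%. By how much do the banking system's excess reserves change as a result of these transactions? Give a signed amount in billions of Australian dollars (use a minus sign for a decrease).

+$8.6 billion

Discount-window repayment $64 billion: reserves −$64B, deposits 0.
Government spending $4 billion: reserves +$4B, deposits +$4B.
Currency deposit $78.5 billion: reserves +$78.5B, deposits +$78.5B.
Totals: Δreserves = +$18.5B, Δdeposits = +$82.5B.
Δrequired reserves = 12% × +$82.5B = +$9.9B.
Δexcess reserves = Δreserves − Δrequired = +$18.5B − (+$9.9B) = +$8.6 billion.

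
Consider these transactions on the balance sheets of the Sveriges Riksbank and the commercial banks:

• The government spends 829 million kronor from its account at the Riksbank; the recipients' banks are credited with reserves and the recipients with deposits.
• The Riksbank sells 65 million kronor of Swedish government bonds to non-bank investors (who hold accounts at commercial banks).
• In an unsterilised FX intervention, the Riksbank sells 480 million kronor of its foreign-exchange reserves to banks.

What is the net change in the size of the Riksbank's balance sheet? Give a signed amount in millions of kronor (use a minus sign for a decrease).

Riksbank balance sheet:
  Assets:      Securities −65M, Foreign assets −480M
  Liabilities: Bank reserves +284M, Government deposits −829M
Change in total Riksbank assets = -545 million.

-545 million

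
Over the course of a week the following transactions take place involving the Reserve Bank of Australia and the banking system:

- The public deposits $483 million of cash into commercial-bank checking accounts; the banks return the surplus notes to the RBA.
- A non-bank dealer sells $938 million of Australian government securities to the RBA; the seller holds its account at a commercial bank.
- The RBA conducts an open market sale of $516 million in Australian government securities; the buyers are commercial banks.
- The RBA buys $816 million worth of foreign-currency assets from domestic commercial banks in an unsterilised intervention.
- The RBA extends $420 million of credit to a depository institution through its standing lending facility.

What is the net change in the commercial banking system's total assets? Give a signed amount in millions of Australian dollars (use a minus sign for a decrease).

Currency deposit $483 million: bank balance sheets expand → +$483M.
Asset purchase (from non-banks) $938 million: bank balance sheets expand → +$938M.
OMO sale (to banks) $516 million: just an asset swap on bank balance sheets → 0.
FX purchase $816 million: just an asset swap on bank balance sheets → 0.
Discount-window loan $420 million: bank balance sheets expand → +$420M.
Net: 483 + 938 + 0 + 0 + 420 = +$1841 million.

+$1841 million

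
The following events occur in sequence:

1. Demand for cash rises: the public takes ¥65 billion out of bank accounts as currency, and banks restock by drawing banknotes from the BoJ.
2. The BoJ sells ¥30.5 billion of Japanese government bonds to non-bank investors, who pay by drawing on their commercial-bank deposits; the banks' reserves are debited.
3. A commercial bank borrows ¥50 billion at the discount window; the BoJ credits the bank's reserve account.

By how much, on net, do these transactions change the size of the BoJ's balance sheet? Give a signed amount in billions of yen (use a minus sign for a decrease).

+¥19.5 billion

Currency withdrawal ¥65 billion: only the composition of liabilities changes → 0.
Asset sale (to non-banks) ¥30.5 billion: a BoJ asset is shed → −¥30.5B.
Discount-window loan ¥50 billion: a BoJ asset is acquired → +¥50B.
Net: 0 − 30.5 + 50 = +¥19.5 billion.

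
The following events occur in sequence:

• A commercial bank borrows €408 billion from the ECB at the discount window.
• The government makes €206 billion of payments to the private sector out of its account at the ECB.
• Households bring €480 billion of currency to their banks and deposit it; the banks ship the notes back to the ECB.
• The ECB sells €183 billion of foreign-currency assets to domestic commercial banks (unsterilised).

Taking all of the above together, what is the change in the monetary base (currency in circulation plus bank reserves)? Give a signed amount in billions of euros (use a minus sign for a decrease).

+€431 billion

ECB balance sheet:
  Assets:      Loans to banks +€408B, Foreign assets −€183B
  Liabilities: Bank reserves +€911B, Currency in circulation −€480B, Government deposits −€206B
Commercial banking system:
  Assets:      Reserves at CB +€911B, Foreign assets +€183B
  Liabilities: Checkable deposits +€686B, Borrowings from CB +€408B
Monetary base = currency + reserves: −€480B + (+€911B) = +€431 billion.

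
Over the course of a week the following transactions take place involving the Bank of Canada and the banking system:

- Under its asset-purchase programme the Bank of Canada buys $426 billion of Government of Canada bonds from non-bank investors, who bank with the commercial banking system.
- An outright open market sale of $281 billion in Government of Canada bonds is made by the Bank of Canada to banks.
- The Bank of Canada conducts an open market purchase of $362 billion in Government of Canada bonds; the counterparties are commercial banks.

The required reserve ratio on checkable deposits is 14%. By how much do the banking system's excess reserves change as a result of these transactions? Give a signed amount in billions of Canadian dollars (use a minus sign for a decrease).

Asset purchase (from non-banks) $426 billion: reserves +$426B, deposits +$426B.
OMO sale (to banks) $281 billion: reserves −$281B, deposits 0.
OMO purchase (from banks) $362 billion: reserves +$362B, deposits 0.
Totals: Δreserves = +$507B, Δdeposits = +$426B.
Δrequired reserves = 14% × +$426B = +$59.64B.
Δexcess reserves = Δreserves − Δrequired = +$507B − (+$59.64B) = +$447.36 billion.

+$447.36 billion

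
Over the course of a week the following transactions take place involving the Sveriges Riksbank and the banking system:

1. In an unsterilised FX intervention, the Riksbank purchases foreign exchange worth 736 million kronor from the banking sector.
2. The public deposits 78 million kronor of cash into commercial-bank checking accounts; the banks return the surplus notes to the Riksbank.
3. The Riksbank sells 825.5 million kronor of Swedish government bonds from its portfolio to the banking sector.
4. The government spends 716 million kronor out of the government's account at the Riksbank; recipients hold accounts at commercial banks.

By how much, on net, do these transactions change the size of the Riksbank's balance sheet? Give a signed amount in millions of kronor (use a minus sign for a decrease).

Riksbank balance sheet:
  Assets:      Securities −825.5M, Foreign assets +736M
  Liabilities: Bank reserves +704.5M, Currency in circulation −78M, Government deposits −716M
Change in total Riksbank assets = -89.5 million.

-89.5 million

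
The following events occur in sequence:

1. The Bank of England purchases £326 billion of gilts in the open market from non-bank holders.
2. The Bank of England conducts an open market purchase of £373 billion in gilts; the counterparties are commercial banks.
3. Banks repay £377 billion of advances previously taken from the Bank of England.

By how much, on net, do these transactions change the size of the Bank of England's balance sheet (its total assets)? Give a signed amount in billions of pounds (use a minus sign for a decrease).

Bank of England balance sheet:
  Assets:      Securities +£699B, Loans to banks −£377B
  Liabilities: Bank reserves +£322B
Change in total Bank of England assets = +£322 billion.

+£322 billion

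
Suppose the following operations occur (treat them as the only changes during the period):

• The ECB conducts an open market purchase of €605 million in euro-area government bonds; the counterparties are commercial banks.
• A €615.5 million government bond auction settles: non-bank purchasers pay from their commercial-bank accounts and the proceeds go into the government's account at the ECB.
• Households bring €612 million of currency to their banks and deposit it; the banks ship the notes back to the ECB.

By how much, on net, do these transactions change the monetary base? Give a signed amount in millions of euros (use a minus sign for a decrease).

-€10.5 million

ECB balance sheet:
  Assets:      Securities +€605M
  Liabilities: Bank reserves +€601.5M, Currency in circulation −€612M, Government deposits +€615.5M
Monetary base = currency + reserves: −€612M + (+€601.5M) = -€10.5 million.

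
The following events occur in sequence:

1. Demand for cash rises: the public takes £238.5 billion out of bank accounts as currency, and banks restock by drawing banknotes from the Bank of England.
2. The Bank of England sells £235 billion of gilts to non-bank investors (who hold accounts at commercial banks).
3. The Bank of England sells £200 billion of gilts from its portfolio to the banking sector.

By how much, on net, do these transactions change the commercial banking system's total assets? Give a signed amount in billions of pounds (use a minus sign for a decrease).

-£473.5 billion

Currency withdrawal £238.5 billion: bank balance sheets shrink → −£238.5B.
Asset sale (to non-banks) £235 billion: bank balance sheets shrink → −£235B.
OMO sale (to banks) £200 billion: just an asset swap on bank balance sheets → 0.
Net: −238.5 − 235 + 0 = -£473.5 billion.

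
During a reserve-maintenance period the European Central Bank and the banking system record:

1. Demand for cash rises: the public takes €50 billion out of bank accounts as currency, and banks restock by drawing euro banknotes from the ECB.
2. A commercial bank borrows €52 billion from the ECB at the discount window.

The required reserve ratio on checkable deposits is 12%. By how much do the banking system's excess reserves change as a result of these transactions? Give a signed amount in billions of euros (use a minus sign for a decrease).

Currency withdrawal €50 billion: reserves −€50B, deposits −€50B.
Discount-window loan €52 billion: reserves +€52B, deposits 0.
Totals: Δreserves = +€2B, Δdeposits = −€50B.
Δrequired reserves = 12% × −€50B = −€6B.
Δexcess reserves = Δreserves − Δrequired = +€2B − (−€6B) = +€8 billion.

+€8 billion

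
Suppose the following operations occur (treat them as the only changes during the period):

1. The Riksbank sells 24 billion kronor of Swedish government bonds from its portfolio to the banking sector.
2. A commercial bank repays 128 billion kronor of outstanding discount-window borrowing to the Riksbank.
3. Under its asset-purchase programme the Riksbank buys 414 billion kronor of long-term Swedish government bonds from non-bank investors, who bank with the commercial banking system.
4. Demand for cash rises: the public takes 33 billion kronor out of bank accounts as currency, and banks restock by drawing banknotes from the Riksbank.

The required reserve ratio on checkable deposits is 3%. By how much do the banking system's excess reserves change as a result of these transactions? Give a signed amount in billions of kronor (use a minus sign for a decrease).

+217.57 billion

OMO sale (to banks) 24 billion kronor: reserves −24B, deposits 0.
Discount-window repayment 128 billion kronor: reserves −128B, deposits 0.
Asset purchase (from non-banks) 414 billion kronor: reserves +414B, deposits +414B.
Currency withdrawal 33 billion kronor: reserves −33B, deposits −33B.
Totals: Δreserves = +229B, Δdeposits = +381B.
Δrequired reserves = 3% × +381B = +11.43B.
Δexcess reserves = Δreserves − Δrequired = +229B − (+11.43B) = +217.57 billion.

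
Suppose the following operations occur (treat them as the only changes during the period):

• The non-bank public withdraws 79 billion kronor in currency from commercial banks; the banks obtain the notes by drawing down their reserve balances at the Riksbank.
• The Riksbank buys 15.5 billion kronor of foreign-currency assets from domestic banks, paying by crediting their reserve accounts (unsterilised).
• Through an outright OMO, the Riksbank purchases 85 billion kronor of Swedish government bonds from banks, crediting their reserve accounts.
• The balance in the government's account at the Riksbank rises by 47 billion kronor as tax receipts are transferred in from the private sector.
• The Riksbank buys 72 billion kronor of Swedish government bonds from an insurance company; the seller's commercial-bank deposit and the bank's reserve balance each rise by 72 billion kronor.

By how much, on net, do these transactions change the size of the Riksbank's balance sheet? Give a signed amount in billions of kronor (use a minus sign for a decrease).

+172.5 billion

Riksbank balance sheet:
  Assets:      Securities +157B, Foreign assets +15.5B
  Liabilities: Bank reserves +46.5B, Currency in circulation +79B, Government deposits +47B
Commercial banking system:
  Assets:      Reserves at CB +46.5B, Securities −85B, Foreign assets −15.5B
  Liabilities: Checkable deposits −54B
Change in total Riksbank assets = +172.5 billion.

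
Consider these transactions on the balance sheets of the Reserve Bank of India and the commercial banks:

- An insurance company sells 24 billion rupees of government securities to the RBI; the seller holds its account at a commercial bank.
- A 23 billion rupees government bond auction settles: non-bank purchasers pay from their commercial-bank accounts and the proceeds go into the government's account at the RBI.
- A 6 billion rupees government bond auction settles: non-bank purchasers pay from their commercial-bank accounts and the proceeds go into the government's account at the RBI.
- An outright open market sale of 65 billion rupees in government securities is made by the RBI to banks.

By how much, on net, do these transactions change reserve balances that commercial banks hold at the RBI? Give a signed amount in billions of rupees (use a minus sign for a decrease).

Asset purchase (from non-banks) 24 billion rupees: the RBI pays by crediting reserve accounts → +24B.
Government account inflow 23 billion rupees: funds move from bank reserves into the government account → −23B.
Government account inflow 6 billion rupees: funds move from bank reserves into the government account → −6B.
OMO sale (to banks) 65 billion rupees: the buying banks pay out of their reserve balances → −65B.
Net: 24 − 23 − 6 − 65 = -70 billion.

-70 billion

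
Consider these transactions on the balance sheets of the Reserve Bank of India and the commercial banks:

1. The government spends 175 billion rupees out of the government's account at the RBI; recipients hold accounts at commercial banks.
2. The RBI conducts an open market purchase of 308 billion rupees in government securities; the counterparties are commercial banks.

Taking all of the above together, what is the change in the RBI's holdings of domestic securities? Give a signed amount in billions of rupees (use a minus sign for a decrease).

Government spending 175 billion rupees: the RBI's securities portfolio is untouched → 0.
OMO purchase (from banks) 308 billion rupees: securities added to the RBI's portfolio → +308B.
Net: 0 + 308 = +308 billion.

+308 billion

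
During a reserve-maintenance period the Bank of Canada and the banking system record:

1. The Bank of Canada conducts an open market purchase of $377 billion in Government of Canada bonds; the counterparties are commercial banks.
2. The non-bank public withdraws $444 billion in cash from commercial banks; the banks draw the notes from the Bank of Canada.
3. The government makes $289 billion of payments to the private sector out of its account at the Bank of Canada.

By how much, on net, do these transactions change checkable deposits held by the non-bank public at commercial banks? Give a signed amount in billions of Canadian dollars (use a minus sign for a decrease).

-$155 billion

OMO purchase (from banks) $377 billion: the counterparty is a bank, so public deposits are unchanged → 0.
Currency withdrawal $444 billion: non-bank counterparties' bank balances fall → −$444B.
Government spending $289 billion: non-bank counterparties' bank balances rise → +$289B.
Net: 0 − 444 + 289 = -$155 billion.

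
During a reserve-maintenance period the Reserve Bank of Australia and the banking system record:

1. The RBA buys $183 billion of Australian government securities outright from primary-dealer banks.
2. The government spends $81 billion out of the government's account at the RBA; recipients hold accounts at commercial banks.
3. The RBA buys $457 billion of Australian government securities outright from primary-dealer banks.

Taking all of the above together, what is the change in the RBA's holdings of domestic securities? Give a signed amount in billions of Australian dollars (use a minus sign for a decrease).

OMO purchase (from banks) $183 billion: securities added to the RBA's portfolio → +$183B.
Government spending $81 billion: the RBA's securities portfolio is untouched → 0.
OMO purchase (from banks) $457 billion: securities added to the RBA's portfolio → +$457B.
Net: 183 + 0 + 457 = +$640 billion.

+$640 billion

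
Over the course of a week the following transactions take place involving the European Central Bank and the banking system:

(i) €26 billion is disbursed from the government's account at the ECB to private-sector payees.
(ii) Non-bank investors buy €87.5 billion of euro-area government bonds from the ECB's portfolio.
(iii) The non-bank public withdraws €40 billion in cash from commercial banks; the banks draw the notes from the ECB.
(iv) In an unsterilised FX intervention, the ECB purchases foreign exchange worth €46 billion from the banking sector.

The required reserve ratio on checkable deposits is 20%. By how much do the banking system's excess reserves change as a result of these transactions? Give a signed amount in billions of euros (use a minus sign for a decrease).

-€35.2 billion

Government spending €26 billion: reserves +€26B, deposits +€26B.
Asset sale (to non-banks) €87.5 billion: reserves −€87.5B, deposits −€87.5B.
Currency withdrawal €40 billion: reserves −€40B, deposits −€40B.
FX purchase €46 billion: reserves +€46B, deposits 0.
Totals: Δreserves = −€55.5B, Δdeposits = −€101.5B.
Δrequired reserves = 20% × −€101.5B = −€20.3B.
Δexcess reserves = Δreserves − Δrequired = −€55.5B − (−€20.3B) = -€35.2 billion.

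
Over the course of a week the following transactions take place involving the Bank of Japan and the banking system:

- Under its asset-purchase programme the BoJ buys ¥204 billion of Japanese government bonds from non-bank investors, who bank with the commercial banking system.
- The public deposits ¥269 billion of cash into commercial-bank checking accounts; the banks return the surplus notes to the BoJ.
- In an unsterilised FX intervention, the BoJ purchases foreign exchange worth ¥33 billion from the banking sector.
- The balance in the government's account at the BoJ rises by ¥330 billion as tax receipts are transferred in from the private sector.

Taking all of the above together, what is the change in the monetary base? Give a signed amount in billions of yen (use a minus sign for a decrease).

-¥93 billion

Asset purchase (from non-banks) ¥204 billion: BoJ balance sheet expands → +¥204B.
Currency deposit ¥269 billion: just a shift between currency and reserves — both are base money → 0.
FX purchase ¥33 billion: BoJ balance sheet expands → +¥33B.
Government account inflow ¥330 billion: reserves shift to a non-base liability → −¥330B.
Net: 204 + 0 + 33 − 330 = -¥93 billion.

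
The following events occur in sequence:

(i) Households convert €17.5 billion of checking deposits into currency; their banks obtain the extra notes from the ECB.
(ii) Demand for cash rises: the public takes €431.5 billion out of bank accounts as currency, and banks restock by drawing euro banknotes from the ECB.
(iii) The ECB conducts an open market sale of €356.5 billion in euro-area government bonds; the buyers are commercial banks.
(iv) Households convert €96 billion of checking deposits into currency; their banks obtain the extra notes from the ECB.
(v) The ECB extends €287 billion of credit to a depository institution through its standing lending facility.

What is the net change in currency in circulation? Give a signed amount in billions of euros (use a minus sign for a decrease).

Currency withdrawal €17.5 billion: notes leave the central bank → +€17.5B.
Currency withdrawal €431.5 billion: notes leave the central bank → +€431.5B.
OMO sale (to banks) €356.5 billion: no currency enters or leaves circulation → 0.
Currency withdrawal €96 billion: notes leave the central bank → +€96B.
Discount-window loan €287 billion: no currency enters or leaves circulation → 0.
Net: 17.5 + 431.5 + 0 + 96 + 0 = +€545 billion.

+€545 billion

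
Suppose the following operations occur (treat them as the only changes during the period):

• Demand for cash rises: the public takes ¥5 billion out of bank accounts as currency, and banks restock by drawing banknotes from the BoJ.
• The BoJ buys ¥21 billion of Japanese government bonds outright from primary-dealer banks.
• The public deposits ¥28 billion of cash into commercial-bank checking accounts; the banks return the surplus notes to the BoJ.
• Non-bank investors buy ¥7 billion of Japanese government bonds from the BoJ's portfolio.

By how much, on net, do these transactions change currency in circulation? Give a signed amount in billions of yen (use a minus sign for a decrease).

BoJ balance sheet:
  Assets:      Securities +¥14B
  Liabilities: Bank reserves +¥37B, Currency in circulation −¥23B
Commercial banking system:
  Assets:      Reserves at CB +¥37B, Securities −¥21B
  Liabilities: Checkable deposits +¥16B
So the change in currency in circulation is -¥23 billion.

-¥23 billion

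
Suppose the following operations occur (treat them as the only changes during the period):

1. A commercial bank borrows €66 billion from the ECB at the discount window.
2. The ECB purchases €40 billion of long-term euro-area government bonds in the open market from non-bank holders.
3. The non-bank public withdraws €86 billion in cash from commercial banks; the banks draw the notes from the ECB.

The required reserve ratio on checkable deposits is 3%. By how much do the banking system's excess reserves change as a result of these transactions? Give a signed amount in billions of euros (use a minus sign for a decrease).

Discount-window loan €66 billion: reserves +€66B, deposits 0.
Asset purchase (from non-banks) €40 billion: reserves +€40B, deposits +€40B.
Currency withdrawal €86 billion: reserves −€86B, deposits −€86B.
Totals: Δreserves = +€20B, Δdeposits = −€46B.
Δrequired reserves = 3% × −€46B = −€1.38B.
Δexcess reserves = Δreserves − Δrequired = +€20B − (−€1.38B) = +€21.38 billion.

+€21.38 billion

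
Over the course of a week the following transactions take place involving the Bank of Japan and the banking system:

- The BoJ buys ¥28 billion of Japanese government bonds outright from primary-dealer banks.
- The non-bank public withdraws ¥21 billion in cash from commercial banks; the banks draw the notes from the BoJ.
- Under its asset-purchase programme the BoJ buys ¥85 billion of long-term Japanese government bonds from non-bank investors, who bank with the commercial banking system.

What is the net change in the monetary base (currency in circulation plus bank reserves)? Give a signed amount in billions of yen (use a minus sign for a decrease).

BoJ balance sheet:
  Assets:      Securities +¥113B
  Liabilities: Bank reserves +¥92B, Currency in circulation +¥21B
Monetary base = currency + reserves: +¥21B + (+¥92B) = +¥113 billion.

+¥113 billion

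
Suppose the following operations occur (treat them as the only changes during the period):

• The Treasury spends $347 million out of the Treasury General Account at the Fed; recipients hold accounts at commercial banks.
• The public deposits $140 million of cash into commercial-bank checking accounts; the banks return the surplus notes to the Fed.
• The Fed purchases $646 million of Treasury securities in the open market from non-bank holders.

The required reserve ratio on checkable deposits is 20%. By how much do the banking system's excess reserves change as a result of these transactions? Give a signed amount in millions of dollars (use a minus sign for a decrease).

Government spending $347 million: reserves +$347M, deposits +$347M.
Currency deposit $140 million: reserves +$140M, deposits +$140M.
Asset purchase (from non-banks) $646 million: reserves +$646M, deposits +$646M.
Totals: Δreserves = +$1133M, Δdeposits = +$1133M.
Δrequired reserves = 20% × +$1133M = +$226.6M.
Δexcess reserves = Δreserves − Δrequired = +$1133M − (+$226.6M) = +$906.4 million.

+$906.4 million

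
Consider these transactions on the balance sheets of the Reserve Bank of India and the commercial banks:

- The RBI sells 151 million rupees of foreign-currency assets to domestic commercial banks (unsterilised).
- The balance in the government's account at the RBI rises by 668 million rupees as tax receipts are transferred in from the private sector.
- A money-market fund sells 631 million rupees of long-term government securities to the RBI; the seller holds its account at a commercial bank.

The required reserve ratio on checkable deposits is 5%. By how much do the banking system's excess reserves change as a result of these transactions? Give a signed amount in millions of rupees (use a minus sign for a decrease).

-186.15 million

FX sale 151 million rupees: reserves −151M, deposits 0.
Government account inflow 668 million rupees: reserves −668M, deposits −668M.
Asset purchase (from non-banks) 631 million rupees: reserves +631M, deposits +631M.
Totals: Δreserves = −188M, Δdeposits = −37M.
Δrequired reserves = 5% × −37M = −1.85M.
Δexcess reserves = Δreserves − Δrequired = −188M − (−1.85M) = -186.15 million.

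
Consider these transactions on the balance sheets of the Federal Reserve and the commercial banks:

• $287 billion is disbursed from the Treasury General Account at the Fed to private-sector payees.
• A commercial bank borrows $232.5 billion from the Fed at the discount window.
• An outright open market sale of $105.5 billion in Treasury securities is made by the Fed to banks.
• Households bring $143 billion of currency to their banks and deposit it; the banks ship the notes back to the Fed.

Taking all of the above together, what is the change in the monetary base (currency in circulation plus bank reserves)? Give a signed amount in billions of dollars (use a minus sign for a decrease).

Fed balance sheet:
  Assets:      Securities −$105.5B, Loans to banks +$232.5B
  Liabilities: Bank reserves +$557B, Currency in circulation −$143B, Government deposits −$287B
Monetary base = currency + reserves: −$143B + (+$557B) = +$414 billion.

+$414 billion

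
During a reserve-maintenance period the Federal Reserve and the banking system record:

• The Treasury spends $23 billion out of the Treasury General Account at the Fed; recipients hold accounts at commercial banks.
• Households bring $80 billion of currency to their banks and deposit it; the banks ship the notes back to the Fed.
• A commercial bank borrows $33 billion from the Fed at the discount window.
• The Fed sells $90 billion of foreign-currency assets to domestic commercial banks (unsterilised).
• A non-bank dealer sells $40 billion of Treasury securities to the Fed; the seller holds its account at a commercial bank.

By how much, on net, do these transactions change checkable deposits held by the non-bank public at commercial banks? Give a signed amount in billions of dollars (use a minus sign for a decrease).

Government spending $23 billion: non-bank counterparties' bank balances rise → +$23B.
Currency deposit $80 billion: non-bank counterparties' bank balances rise → +$80B.
Discount-window loan $33 billion: the counterparty is a bank, so public deposits are unchanged → 0.
FX sale $90 billion: the counterparty is a bank, so public deposits are unchanged → 0.
Asset purchase (from non-banks) $40 billion: non-bank counterparties' bank balances rise → +$40B.
Net: 23 + 80 + 0 + 0 + 40 = +$143 billion.

+$143 billion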